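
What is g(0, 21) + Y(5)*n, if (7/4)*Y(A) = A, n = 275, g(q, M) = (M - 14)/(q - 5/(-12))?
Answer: 28088/35 ≈ 802.51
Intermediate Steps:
g(q, M) = (-14 + M)/(5/12 + q) (g(q, M) = (-14 + M)/(q - 5*(-1/12)) = (-14 + M)/(q + 5/12) = (-14 + M)/(5/12 + q))
Y(A) = 4*A/7
g(0, 21) + Y(5)*n = 12*(-14 + 21)/(5 + 12*0) + ((4/7)*5)*275 = 12*7/(5 + 0) + (20/7)*275 = 12*7/5 + 5500/7 = 12*(⅕)*7 + 5500/7 = 84/5 + 5500/7 = 28088/35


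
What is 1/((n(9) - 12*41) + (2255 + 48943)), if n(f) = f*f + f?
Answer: 1/50796 ≈ 1.9687e-5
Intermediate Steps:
n(f) = f + f**2 (n(f) = f**2 + f = f + f**2)
1/((n(9) - 12*41) + (2255 + 48943)) = 1/((9*(1 + 9) - 12*41) + (2255 + 48943)) = 1/((9*10 - 492) + 51198) = 1/((90 - 492) + 51198) = 1/(-402 + 51198) = 1/50796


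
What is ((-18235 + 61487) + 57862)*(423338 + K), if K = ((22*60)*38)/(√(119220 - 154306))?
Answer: 42805398532 - 2535939120*I*√35086/17543 ≈ 4.2805e+10 - 2.7077e+7*I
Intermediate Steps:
K = -25080*I*√35086/17543 (K = (1320*38)/(√(-35086)) = 50160/((I*√35086)) = 50160*(-I*√35086/35086) = -25080*I*√35086/17543 ≈ -267.79*I)
((-18235 + 61487) + 57862)*(423338 + K) = ((-18235 + 61487) + 57862)*(423338 - 25080*I*√35086/17543) = (43252 + 57862)*(423338 - 25080*I*√35086/17543) = 101114*(423338 - 25080*I*√35086/17543) = 42805398532 - 2535939120*I*√35086/17543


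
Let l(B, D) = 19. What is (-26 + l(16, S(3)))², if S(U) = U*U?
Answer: 49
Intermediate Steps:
S(U) = U²
(-26 + l(16, S(3)))² = (-26 + 19)² = (-7)² = 49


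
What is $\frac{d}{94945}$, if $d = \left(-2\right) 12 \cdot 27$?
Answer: $- \frac{648}{94945} \approx -0.006825$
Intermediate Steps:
$d = -648$ ($d = \left(-24\right) 27 = -648$)
$\frac{d}{94945} = - \frac{648}{94945}$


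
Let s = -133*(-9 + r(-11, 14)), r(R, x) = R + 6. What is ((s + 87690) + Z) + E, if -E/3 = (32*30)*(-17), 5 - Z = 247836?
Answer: -109319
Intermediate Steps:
Z = -247831 (Z = 5 - 1*247836 = 5 - 247836 = -247831)
r(R, x) = 6 + R
E = 48960 (E = -3*32*30*(-17) = -2880*(-17) = -3*(-16320) = 48960)
s = 1862 (s = -133*(-9 + (6 - 11)) = -133*(-9 - 5) = -133*(-14) = 1862)
((s + 87690) + Z) + E = ((1862 + 87690) - 247831) + 48960 = (89552 - 247831) + 48960 = -158279 + 48960 = -109319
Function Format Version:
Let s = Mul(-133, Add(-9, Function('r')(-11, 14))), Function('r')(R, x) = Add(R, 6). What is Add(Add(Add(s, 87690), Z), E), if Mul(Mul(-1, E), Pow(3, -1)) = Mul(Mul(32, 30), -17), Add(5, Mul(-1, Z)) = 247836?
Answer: -109319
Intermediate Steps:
Z = -247831 (Z = Add(5, Mul(-1, 247836)) = Add(5, -247836) = -247831)
Function('r')(R, x) = Add(6, R)
E = 48960 (E = Mul(-3, Mul(Mul(32, 30), -17)) = Mul(-3, Mul(960, -17)) = Mul(-3, -16320) = 48960)
s = 1862 (s = Mul(-133, Add(-9, Add(6, -11))) = Mul(-133, Add(-9, -5)) = Mul(-133, -14) = 1862)
Add(Add(Add(s, 87690), Z), E) = Add(Add(Add(1862, 87690), -247831), 48960) = Add(Add(89552, -247831), 48960) = Add(-158279, 48960) = -109319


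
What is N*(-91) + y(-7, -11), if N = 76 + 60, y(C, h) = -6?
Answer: -12382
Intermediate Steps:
N = 136
N*(-91) + y(-7, -11) = 136*(-91) - 6 = -12376 - 6 = -12382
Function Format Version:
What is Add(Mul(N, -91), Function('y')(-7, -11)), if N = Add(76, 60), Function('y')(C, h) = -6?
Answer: -12382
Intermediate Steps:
N = 136
Add(Mul(N, -91), Function('y')(-7, -11)) = Add(Mul(136, -91), -6) = Add(-12376, -6) = -12382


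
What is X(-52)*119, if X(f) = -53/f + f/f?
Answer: 12495/52 ≈ 240.29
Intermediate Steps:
X(f) = 1 - 53/f (X(f) = -53/f + 1 = 1 - 53/f)
X(-52)*119 = ((-53 - 52)/(-52))*119 = -1/52*(-105)*119 = (105/52)*119 = 12495/52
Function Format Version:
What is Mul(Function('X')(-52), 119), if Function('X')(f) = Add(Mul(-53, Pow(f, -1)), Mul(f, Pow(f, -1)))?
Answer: Rational(12495, 52) ≈ 240.29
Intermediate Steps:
Function('X')(f) = Add(1, Mul(-53, Pow(f, -1))) (Function('X')(f) = Add(Mul(-53, Pow(f, -1)), 1) = Add(1, Mul(-53, Pow(f, -1))))
Mul(Function('X')(-52), 119) = Mul(Mul(Pow(-52, -1), Add(-53, -52)), 119) = Mul(Mul(Rational(-1, 52), -105), 119) = Mul(Rational(105, 52), 119) = Rational(12495, 52)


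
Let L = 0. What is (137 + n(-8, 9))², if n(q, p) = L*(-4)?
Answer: 18769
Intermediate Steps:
n(q, p) = 0 (n(q, p) = 0*(-4) = 0)
(137 + n(-8, 9))² = (137 + 0)² = 137² = 18769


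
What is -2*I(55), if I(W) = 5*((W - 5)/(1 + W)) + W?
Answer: -1665/14 ≈ -118.93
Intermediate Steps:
I(W) = W + 5*(-5 + W)/(1 + W) (I(W) = 5*((-5 + W)/(1 + W)) + W = 5*(-5 + W)/(1 + W) + W = W + 5*(-5 + W)/(1 + W))
-2*I(55) = -2*(-25 + 55**2 + 6*55)/(1 + 55) = -2*(-25 + 3025 + 330)/56 = -3330/28 = -2*1665/28 = -1665/14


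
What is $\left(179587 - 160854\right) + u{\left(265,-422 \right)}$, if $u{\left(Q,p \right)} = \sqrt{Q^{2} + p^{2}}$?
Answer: $18733 + \sqrt{248309} \approx 19231.0$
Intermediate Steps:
$\left(179587 - 160854\right) + u{\left(265,-422 \right)} = \left(179587 - 160854\right) + \sqrt{265^{2} + \left(-422\right)^{2}} = \left(179587 - 160854\right) + \sqrt{70225 + 178084} = 18733 + \sqrt{248309}$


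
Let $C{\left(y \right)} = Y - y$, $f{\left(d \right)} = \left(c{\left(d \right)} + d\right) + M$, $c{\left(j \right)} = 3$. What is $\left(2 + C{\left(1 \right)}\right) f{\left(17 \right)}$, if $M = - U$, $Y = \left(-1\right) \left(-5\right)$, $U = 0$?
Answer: $120$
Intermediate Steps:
$Y = 5$
$M = 0$ ($M = \left(-1\right) 0 = 0$)
$f{\left(d \right)} = 3 + d$ ($f{\left(d \right)} = \left(3 + d\right) + 0 = 3 + d$)
$C{\left(y \right)} = 5 - y$
$\left(2 + C{\left(1 \right)}\right) f{\left(17 \right)} = \left(2 + \left(5 - 1\right)\right) \left(3 + 17\right) = \left(2 + \left(5 - 1\right)\right) 20 = \left(2 + 4\right) 20 = 6 \cdot 20 = 120$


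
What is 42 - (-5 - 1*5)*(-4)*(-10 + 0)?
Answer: 442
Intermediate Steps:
42 - (-5 - 1*5)*(-4)*(-10 + 0) = 42 - (-5 - 5)*(-4)*(-10) = 42 - (-10*(-4))*(-10) = 42 - 40*(-10) = 42 - 1*(-400) = 42 + 400 = 442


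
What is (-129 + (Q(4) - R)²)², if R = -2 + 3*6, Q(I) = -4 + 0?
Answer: 73441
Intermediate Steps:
Q(I) = -4
R = 16 (R = -2 + 18 = 16)
(-129 + (Q(4) - R)²)² = (-129 + (-4 - 1*16)²)² = (-129 + (-4 - 16)²)² = (-129 + (-20)²)² = (-129 + 400)² = 271² = 73441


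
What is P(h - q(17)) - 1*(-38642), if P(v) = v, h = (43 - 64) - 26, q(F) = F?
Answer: 38578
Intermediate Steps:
h = -47 (h = -21 - 26 = -47)
P(h - q(17)) - 1*(-38642) = (-47 - 1*17) - 1*(-38642) = (-47 - 17) + 38642 = -64 + 38642 = 38578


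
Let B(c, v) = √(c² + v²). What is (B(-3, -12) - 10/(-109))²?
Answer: 1817893/11881 + 60*√17/109 ≈ 155.28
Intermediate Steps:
(B(-3, -12) - 10/(-109))² = (√((-3)² + (-12)²) - 10/(-109))² = (√(9 + 144) - 10*(-1/109))² = (√153 + 10/109)² = (3*√17 + 10/109)² = (10/109 + 3*√17)²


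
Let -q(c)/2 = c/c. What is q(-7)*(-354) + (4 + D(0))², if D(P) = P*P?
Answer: 724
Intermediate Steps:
q(c) = -2 (q(c) = -2*c/c = -2*1 = -2)
D(P) = P²
q(-7)*(-354) + (4 + D(0))² = -2*(-354) + (4 + 0²)² = 708 + (4 + 0)² = 708 + 4² = 708 + 16 = 724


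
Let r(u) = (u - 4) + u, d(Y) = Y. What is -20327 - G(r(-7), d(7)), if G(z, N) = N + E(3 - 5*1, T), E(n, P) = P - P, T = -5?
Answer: -20334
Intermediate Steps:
E(n, P) = 0
r(u) = -4 + 2*u (r(u) = (-4 + u) + u = -4 + 2*u)
G(z, N) = N (G(z, N) = N + 0 = N)
-20327 - G(r(-7), d(7)) = -20327 - 1*7 = -20327 - 7 = -20334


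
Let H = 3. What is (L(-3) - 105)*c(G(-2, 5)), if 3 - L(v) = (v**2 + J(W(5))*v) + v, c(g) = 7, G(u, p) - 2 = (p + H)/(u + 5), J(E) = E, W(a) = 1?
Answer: -735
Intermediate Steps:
G(u, p) = 2 + (3 + p)/(5 + u) (G(u, p) = 2 + (p + 3)/(u + 5) = 2 + (3 + p)/(5 + u))
L(v) = 3 - v**2 - 2*v (L(v) = 3 - ((v**2 + 1*v) + v) = 3 - ((v**2 + v) + v) = 3 - ((v + v**2) + v) = 3 - (v**2 + 2*v) = 3 + (-v**2 - 2*v) = 3 - v**2 - 2*v)
(L(-3) - 105)*c(G(-2, 5)) = ((3 - 1*(-3)**2 - 2*(-3)) - 105)*7 = ((3 - 1*9 + 6) - 105)*7 = ((3 - 9 + 6) - 105)*7 = (0 - 105)*7 = -105*7 = -735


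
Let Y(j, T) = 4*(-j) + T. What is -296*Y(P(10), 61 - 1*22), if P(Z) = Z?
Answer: 296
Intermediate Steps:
Y(j, T) = T - 4*j (Y(j, T) = -4*j + T = T - 4*j)
-296*Y(P(10), 61 - 1*22) = -296*((61 - 1*22) - 4*10) = -296*((61 - 22) - 40) = -296*(39 - 40) = -296*(-1) = 296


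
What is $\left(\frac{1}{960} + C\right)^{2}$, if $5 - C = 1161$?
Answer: $\frac{1231565038081}{921600} \approx 1.3363 \cdot 10^{6}$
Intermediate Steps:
$C = -1156$ ($C = 5 - 1161 = -1156$)
$\left(\frac{1}{960} + C\right)^{2} = \left(\frac{1}{960} - 1156\right)^{2} = \left(- \frac{1109759}{960}\right)^{2} = \frac{1231565038081}{921600}$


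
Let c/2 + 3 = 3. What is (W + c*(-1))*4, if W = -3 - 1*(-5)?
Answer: 8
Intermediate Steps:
c = 0 (c = -6 + 2*3 = -6 + 6 = 0)
W = 2 (W = -3 + 5 = 2)
(W + c*(-1))*4 = (2 + 0*(-1))*4 = (2 + 0)*4 = 2*4 = 8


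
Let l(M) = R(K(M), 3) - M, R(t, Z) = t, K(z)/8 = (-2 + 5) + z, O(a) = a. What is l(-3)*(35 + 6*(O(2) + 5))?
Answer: 231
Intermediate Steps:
K(z) = 24 + 8*z (K(z) = 8*((-2 + 5) + z) = 8*(3 + z) = 24 + 8*z)
l(M) = 24 + 7*M (l(M) = (24 + 8*M) - M = 24 + 7*M)
l(-3)*(35 + 6*(O(2) + 5)) = (24 + 7*(-3))*(35 + 6*(2 + 5)) = (24 - 21)*(35 + 6*7) = 3*(35 + 42) = 3*77 = 231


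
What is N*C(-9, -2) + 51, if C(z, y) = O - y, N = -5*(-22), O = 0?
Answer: 271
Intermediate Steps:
N = 110
C(z, y) = -y (C(z, y) = 0 - y = -y)
N*C(-9, -2) + 51 = 110*(-1*(-2)) + 51 = 110*2 + 51 = 220 + 51 = 271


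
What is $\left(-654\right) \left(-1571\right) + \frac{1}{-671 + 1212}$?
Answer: $\frac{555841795}{541} \approx 1.0274 \cdot 10^{6}$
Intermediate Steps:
$\left(-654\right) \left(-1571\right) + \frac{1}{-671 + 1212} = 1027434 + \frac{1}{541} = \frac{555841795}{541}$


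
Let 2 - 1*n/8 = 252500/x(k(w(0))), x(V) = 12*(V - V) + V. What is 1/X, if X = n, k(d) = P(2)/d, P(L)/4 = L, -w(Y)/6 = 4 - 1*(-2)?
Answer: 1/9090016 ≈ 1.1001e-7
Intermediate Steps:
w(Y) = -36 (w(Y) = -6*(4 - 1*(-2)) = -6*(4 + 2) = -6*6 = -36)
P(L) = 4*L
k(d) = 8/d (k(d) = (4*2)/d = 8/d)
x(V) = V (x(V) = 12*0 + V = 0 + V = V)
n = 9090016 (n = 16 - 2020000/(8/(-36)) = 16 - 2020000/(8*(-1/36)) = 16 - 2020000/(-2/9) = 16 - 2020000*(-9)/2 = 16 - 8*(-1136250) = 16 + 9090000 = 9090016)
X = 9090016
1/X = 1/9090016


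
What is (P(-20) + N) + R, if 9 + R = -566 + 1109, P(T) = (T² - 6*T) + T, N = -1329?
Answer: -295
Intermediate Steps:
P(T) = T² - 5*T
R = 534 (R = -9 + (-566 + 1109) = -9 + 543 = 534)
(P(-20) + N) + R = (-20*(-5 - 20) - 1329) + 534 = (-20*(-25) - 1329) + 534 = (500 - 1329) + 534 = -829 + 534 = -295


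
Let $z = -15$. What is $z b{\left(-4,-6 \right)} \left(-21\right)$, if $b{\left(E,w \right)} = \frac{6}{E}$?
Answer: $- \frac{945}{2} \approx -472.5$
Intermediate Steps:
$z b{\left(-4,-6 \right)} \left(-21\right) = - 15 \frac{6}{-4} \left(-21\right) = - 15 \cdot 6 \left(- \frac{1}{4}\right) \left(-21\right) = \left(-15\right) \left(- \frac{3}{2}\right) \left(-21\right) = \frac{45}{2} \left(-21\right) = - \frac{945}{2}$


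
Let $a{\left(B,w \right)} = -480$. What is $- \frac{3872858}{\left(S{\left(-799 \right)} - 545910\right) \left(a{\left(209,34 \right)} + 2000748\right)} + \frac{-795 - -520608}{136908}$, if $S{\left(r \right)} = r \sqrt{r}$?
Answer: $\frac{2874066211553214858707}{756968929131321940932} - \frac{1547206771 i \sqrt{799}}{298567813225606866} \approx 3.7968 - 1.4648 \cdot 10^{-7} i$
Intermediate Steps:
$S{\left(r \right)} = r^{\frac{3}{2}}$
$- \frac{3872858}{\left(S{\left(-799 \right)} - 545910\right) \left(a{\left(209,34 \right)} + 2000748\right)} + \frac{-795 - -520608}{136908} = - \frac{3872858}{\left(\left(-799\right)^{\frac{3}{2}} - 545910\right) \left(-480 + 2000748\right)} + \frac{-795 - -520608}{136908} = - \frac{3872858}{\left(- 799 i \sqrt{799} - 545910\right) 2000268} + \left(-795 + 520608\right) \frac{1}{136908} = - \frac{3872858}{\left(-545910 - 799 i \sqrt{799}\right) 2000268} + 519813 \cdot \frac{1}{136908} = - \frac{3872858}{-1091966303880 - 1598214132 i \sqrt{799}} + \frac{57757}{15212} = \frac{57757}{15212} - \frac{3872858}{-1091966303880 - 1598214132 i \sqrt{799}}$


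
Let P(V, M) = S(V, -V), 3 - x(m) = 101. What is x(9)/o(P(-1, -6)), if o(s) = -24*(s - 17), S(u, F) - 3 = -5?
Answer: -49/228 ≈ -0.21491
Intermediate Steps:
x(m) = -98 (x(m) = 3 - 1*101 = 3 - 101 = -98)
S(u, F) = -2 (S(u, F) = 3 - 5 = -2)
P(V, M) = -2
o(s) = 408 - 24*s (o(s) = -24*(-17 + s) = 408 - 24*s)
x(9)/o(P(-1, -6)) = -98/(408 - 24*(-2)) = -98/(408 + 48) = -98/456 = -98*1/456 = -49/228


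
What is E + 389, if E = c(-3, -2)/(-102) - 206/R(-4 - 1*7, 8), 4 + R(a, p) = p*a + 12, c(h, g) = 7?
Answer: 798673/2040 ≈ 391.51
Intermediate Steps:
R(a, p) = 8 + a*p (R(a, p) = -4 + (p*a + 12) = -4 + (a*p + 12) = -4 + (12 + a*p) = 8 + a*p)
E = 5113/2040 (E = 7/(-102) - 206/(8 + (-4 - 1*7)*8) = 7*(-1/102) - 206/(8 + (-4 - 7)*8) = -7/102 - 206/(8 - 11*8) = -7/102 - 206/(8 - 88) = -7/102 - 206/(-80) = -7/102 - 206*(-1/80) = -7/102 + 103/40 = 5113/2040 ≈ 2.5064)
E + 389 = 5113/2040 + 389 = 798673/2040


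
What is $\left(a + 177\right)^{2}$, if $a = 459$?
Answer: $404496$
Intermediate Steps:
$\left(a + 177\right)^{2} = \left(459 + 177\right)^{2} = 636^{2} = 404496$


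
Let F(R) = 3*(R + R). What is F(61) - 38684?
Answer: -38318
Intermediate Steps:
F(R) = 6*R (F(R) = 3*(2*R) = 6*R)
F(61) - 38684 = 6*61 - 38684 = 366 - 38684 = -38318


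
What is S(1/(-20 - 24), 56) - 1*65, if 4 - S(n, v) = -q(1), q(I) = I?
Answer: -60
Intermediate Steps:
S(n, v) = 5 (S(n, v) = 4 - (-1) = 4 - 1*(-1) = 4 + 1 = 5)
S(1/(-20 - 24), 56) - 1*65 = 5 - 1*65 = 5 - 65 = -60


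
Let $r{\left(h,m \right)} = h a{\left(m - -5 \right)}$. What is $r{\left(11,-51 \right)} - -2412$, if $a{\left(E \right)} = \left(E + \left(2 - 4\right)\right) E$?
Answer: $26700$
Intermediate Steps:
$a{\left(E \right)} = E \left(-2 + E\right)$ ($a{\left(E \right)} = \left(E - 2\right) E = \left(-2 + E\right) E = E \left(-2 + E\right)$)
$r{\left(h,m \right)} = h \left(3 + m\right) \left(5 + m\right)$ ($r{\left(h,m \right)} = h \left(m - -5\right) \left(-2 + \left(m - -5\right)\right) = h \left(m + 5\right) \left(-2 + \left(m + 5\right)\right) = h \left(5 + m\right) \left(-2 + \left(5 + m\right)\right) = h \left(5 + m\right) \left(3 + m\right) = h \left(3 + m\right) \left(5 + m\right)$)
$r{\left(11,-51 \right)} - -2412 = 11 \left(3 - 51\right) \left(5 - 51\right) - -2412 = 11 \left(-48\right) \left(-46\right) + 2412 = 24288 + 2412 = 26700$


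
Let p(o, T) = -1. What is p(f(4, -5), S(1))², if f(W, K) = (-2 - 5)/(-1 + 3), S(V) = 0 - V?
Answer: 1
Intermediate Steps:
S(V) = -V
f(W, K) = -7/2
p(f(4, -5), S(1))² = (-1)² = 1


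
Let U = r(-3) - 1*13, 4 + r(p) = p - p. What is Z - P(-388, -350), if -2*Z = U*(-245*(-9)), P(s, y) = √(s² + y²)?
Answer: 37485/2 - 2*√68261 ≈ 18220.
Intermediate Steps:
r(p) = -4 (r(p) = -4 + (p - p) = -4 + 0 = -4)
U = -17 (U = -4 - 1*13 = -4 - 13 = -17)
Z = 37485/2 (Z = -(-17)*(-245*(-9))/2 = -(-17)*2205/2 = -½*(-37485) = 37485/2 ≈ 18743.)
Z - P(-388, -350) = 37485/2 - √((-388)² + (-350)²) = 37485/2 - √(150544 + 122500) = 37485/2 - √273044 = 37485/2 - 2*√68261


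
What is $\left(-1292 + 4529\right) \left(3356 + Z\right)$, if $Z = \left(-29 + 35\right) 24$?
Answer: $11329500$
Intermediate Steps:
$Z = 144$ ($Z = 6 \cdot 24 = 144$)
$\left(-1292 + 4529\right) \left(3356 + Z\right) = \left(-1292 + 4529\right) \left(3356 + 144\right) = 3237 \cdot 3500 = 11329500$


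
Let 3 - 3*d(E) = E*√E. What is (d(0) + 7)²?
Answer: 64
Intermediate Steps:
d(E) = 1 - E^(3/2)/3 (d(E) = 1 - E*√E/3 = 1 - E^(3/2)/3)
(d(0) + 7)² = ((1 - 0^(3/2)/3) + 7)² = ((1 - ⅓*0) + 7)² = ((1 + 0) + 7)² = (1 + 7)² = 8² = 64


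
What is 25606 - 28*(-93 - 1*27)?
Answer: 28966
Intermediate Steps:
25606 - 28*(-93 - 1*27) = 25606 - 28*(-93 - 27) = 25606 - 28*(-120) = 25606 + 3360 = 28966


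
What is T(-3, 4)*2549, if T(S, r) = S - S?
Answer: 0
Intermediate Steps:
T(S, r) = 0
T(-3, 4)*2549 = 0*2549 = 0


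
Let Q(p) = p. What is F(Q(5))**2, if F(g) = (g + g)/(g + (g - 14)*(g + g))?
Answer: 4/289 ≈ 0.013841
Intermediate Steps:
F(g) = 2*g/(g + 2*g*(-14 + g)) (F(g) = (2*g)/(g + (-14 + g)*(2*g)) = (2*g)/(g + 2*g*(-14 + g)) = 2*g/(g + 2*g*(-14 + g)))
F(Q(5))**2 = (2/(-27 + 2*5))**2 = (2/(-27 + 10))**2 = (2/(-17))**2 = (2*(-1/17))**2 = (-2/17)**2 = 4/289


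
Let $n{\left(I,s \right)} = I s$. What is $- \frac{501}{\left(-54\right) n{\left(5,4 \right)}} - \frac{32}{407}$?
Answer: $\frac{56449}{146520} \approx 0.38526$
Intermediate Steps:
$- \frac{501}{\left(-54\right) n{\left(5,4 \right)}} - \frac{32}{407} = - \frac{501}{\left(-54\right) 5 \cdot 4} - \frac{32}{407} = - \frac{501}{\left(-54\right) 20} - \frac{32}{407} = - \frac{501}{-1080} - \frac{32}{407} = \left(-501\right) \left(- \frac{1}{1080}\right) - \frac{32}{407} = \frac{167}{360} - \frac{32}{407} = \frac{56449}{146520}$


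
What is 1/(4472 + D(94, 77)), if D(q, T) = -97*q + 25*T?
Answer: -1/2721 ≈ -0.00036751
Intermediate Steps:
1/(4472 + D(94, 77)) = 1/(4472 + (-97*94 + 25*77)) = 1/(4472 + (-9118 + 1925)) = 1/(4472 - 7193) = 1/(-2721) = -1/2721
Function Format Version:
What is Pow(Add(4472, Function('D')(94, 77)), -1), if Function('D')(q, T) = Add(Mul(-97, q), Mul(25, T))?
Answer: Rational(-1, 2721) ≈ -0.00036751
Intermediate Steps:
Pow(Add(4472, Function('D')(94, 77)), -1) = Pow(Add(4472, Add(Mul(-97, 94), Mul(25, 77))), -1) = Pow(Add(4472, Add(-9118, 1925)), -1) = Pow(Add(4472, -7193), -1) = Pow(-2721, -1) = Rational(-1, 2721)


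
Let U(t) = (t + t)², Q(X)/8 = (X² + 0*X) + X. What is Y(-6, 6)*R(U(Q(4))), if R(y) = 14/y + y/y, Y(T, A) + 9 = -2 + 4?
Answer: -358449/51200 ≈ -7.0010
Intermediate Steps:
Q(X) = 8*X + 8*X² (Q(X) = 8*((X² + 0*X) + X) = 8*((X² + 0) + X) = 8*(X² + X) = 8*(X + X²) = 8*X + 8*X²)
U(t) = 4*t² (U(t) = (2*t)² = 4*t²)
Y(T, A) = -7 (Y(T, A) = -9 + (-2 + 4) = -9 + 2 = -7)
R(y) = 1 + 14/y (R(y) = 14/y + 1 = 1 + 14/y)
Y(-6, 6)*R(U(Q(4))) = -7*(14 + 4*(8*4*(1 + 4))²)/(4*(8*4*(1 + 4))²) = -7*(14 + 4*(8*4*5)²)/(4*(8*4*5)²) = -7*(14 + 4*160²)/(4*160²) = -7*(14 + 4*25600)/(4*25600) = -7*(14 + 102400)/102400 = -7*102414/102400 = -7*51207/51200 = -358449/51200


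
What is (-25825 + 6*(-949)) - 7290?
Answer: -38809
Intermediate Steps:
(-25825 + 6*(-949)) - 7290 = (-25825 - 5694) - 7290 = -31519 - 7290 = -38809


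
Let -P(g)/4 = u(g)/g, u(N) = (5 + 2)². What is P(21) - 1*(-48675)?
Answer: 145997/3 ≈ 48666.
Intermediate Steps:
u(N) = 49 (u(N) = 7² = 49)
P(g) = -196/g
P(21) - 1*(-48675) = -196/21 - 1*(-48675) = -196*1/21 + 48675 = -28/3 + 48675 = 145997/3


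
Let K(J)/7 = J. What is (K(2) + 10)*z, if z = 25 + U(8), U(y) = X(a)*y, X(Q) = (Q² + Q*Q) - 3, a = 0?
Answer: 24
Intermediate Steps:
K(J) = 7*J
X(Q) = -3 + 2*Q² (X(Q) = (Q² + Q²) - 3 = 2*Q² - 3 = -3 + 2*Q²)
U(y) = -3*y (U(y) = (-3 + 2*0²)*y = (-3 + 2*0)*y = (-3 + 0)*y = -3*y)
z = 1 (z = 25 - 3*8 = 25 - 24 = 1)
(K(2) + 10)*z = (7*2 + 10)*1 = (14 + 10)*1 = 24*1 = 24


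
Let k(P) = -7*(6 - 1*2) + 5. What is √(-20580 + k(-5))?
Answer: I*√20603 ≈ 143.54*I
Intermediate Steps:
k(P) = -23 (k(P) = -7*(6 - 2) + 5 = -7*4 + 5 = -28 + 5 = -23)
√(-20580 + k(-5)) = √(-20580 - 23) = √(-20603) = I*√20603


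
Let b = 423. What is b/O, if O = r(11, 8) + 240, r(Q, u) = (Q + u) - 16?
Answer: 47/27 ≈ 1.7407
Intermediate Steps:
r(Q, u) = -16 + Q + u
O = 243 (O = (-16 + 11 + 8) + 240 = 3 + 240 = 243)
b/O = 423/243 = 423*(1/243) = 47/27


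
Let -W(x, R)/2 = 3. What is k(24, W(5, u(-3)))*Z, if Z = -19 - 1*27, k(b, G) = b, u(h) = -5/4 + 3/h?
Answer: -1104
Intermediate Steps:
u(h) = -5/4 + 3/h (u(h) = -5*¼ + 3/h = -5/4 + 3/h)
W(x, R) = -6 (W(x, R) = -2*3 = -6)
Z = -46 (Z = -19 - 27 = -46)
k(24, W(5, u(-3)))*Z = 24*(-46) = -1104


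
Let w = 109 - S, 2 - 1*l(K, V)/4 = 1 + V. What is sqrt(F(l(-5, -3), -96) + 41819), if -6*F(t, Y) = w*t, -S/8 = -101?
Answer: sqrt(43683) ≈ 209.00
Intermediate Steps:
S = 808 (S = -8*(-101) = 808)
l(K, V) = 4 - 4*V (l(K, V) = 8 - 4*(1 + V) = 8 + (-4 - 4*V) = 4 - 4*V)
w = -699 (w = 109 - 1*808 = 109 - 808 = -699)
F(t, Y) = 233*t/2 (F(t, Y) = -(-233)*t/2 = 233*t/2)
sqrt(F(l(-5, -3), -96) + 41819) = sqrt(233*(4 - 4*(-3))/2 + 41819) = sqrt(233*(4 + 12)/2 + 41819) = sqrt((233/2)*16 + 41819) = sqrt(1864 + 41819) = sqrt(43683)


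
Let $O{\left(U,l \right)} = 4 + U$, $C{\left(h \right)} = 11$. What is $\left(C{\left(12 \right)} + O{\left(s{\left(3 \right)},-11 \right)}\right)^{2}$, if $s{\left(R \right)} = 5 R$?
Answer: $900$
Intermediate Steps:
$\left(C{\left(12 \right)} + O{\left(s{\left(3 \right)},-11 \right)}\right)^{2} = \left(11 + \left(4 + 5 \cdot 3\right)\right)^{2} = \left(11 + \left(4 + 15\right)\right)^{2} = \left(11 + 19\right)^{2} = 30^{2} = 900$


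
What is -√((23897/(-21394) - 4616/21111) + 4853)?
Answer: -√989674413005924871954/451648734 ≈ -69.654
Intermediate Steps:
-√((23897/(-21394) - 4616/21111) + 4853) = -√((23897*(-1/21394) - 4616*1/21111) + 4853) = -√((-23897/21394 - 4616/21111) + 4853) = -√(-603244271/451648734 + 4853) = -√(2191248061831/451648734) = -√989674413005924871954/451648734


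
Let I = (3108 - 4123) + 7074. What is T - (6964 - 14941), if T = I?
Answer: 14036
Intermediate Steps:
I = 6059 (I = -1015 + 7074 = 6059)
T = 6059
T - (6964 - 14941) = 6059 - (6964 - 14941) = 6059 - 1*(-7977) = 6059 + 7977 = 14036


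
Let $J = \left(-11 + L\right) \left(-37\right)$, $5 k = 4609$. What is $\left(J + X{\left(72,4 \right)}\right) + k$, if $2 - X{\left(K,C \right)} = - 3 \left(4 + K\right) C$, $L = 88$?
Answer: $- \frac{5066}{5} \approx -1013.2$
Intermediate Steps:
$X{\left(K,C \right)} = 2 - C \left(-12 - 3 K\right)$ ($X{\left(K,C \right)} = 2 - - 3 \left(4 + K\right) C = 2 - \left(-12 - 3 K\right) C = 2 - C \left(-12 - 3 K\right)$)
$k = \frac{4609}{5}$ ($k = \frac{1}{5} \cdot 4609 = \frac{4609}{5} \approx 921.8$)
$J = -2849$ ($J = \left(-11 + 88\right) \left(-37\right) = 77 \left(-37\right) = -2849$)
$\left(J + X{\left(72,4 \right)}\right) + k = \left(-2849 + \left(2 + 12 \cdot 4 + 3 \cdot 4 \cdot 72\right)\right) + \frac{4609}{5} = \left(-2849 + \left(2 + 48 + 864\right)\right) + \frac{4609}{5} = \left(-2849 + 914\right) + \frac{4609}{5} = -1935 + \frac{4609}{5} = - \frac{5066}{5}$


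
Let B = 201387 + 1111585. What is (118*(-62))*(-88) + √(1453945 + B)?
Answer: 643808 + √2766917 ≈ 6.4547e+5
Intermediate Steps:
B = 1312972
(118*(-62))*(-88) + √(1453945 + B) = (118*(-62))*(-88) + √(1453945 + 1312972) = -7316*(-88) + √2766917 = 643808 + √2766917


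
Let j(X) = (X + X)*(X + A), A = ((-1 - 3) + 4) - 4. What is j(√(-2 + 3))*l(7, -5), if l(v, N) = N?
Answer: 30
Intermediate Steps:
A = -4 (A = (-4 + 4) - 4 = 0 - 4 = -4)
j(X) = 2*X*(-4 + X) (j(X) = (X + X)*(X - 4) = (2*X)*(-4 + X) = 2*X*(-4 + X))
j(√(-2 + 3))*l(7, -5) = (2*√(-2 + 3)*(-4 + √(-2 + 3)))*(-5) = (2*√1*(-4 + √1))*(-5) = (2*1*(-4 + 1))*(-5) = (2*1*(-3))*(-5) = -6*(-5) = 30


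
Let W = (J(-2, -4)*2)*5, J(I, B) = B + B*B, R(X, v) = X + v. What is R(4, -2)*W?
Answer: 240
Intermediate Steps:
J(I, B) = B + B²
W = 120 (W = (-4*(1 - 4)*2)*5 = (-4*(-3)*2)*5 = (12*2)*5 = 24*5 = 120)
R(4, -2)*W = (4 - 2)*120 = 2*120 = 240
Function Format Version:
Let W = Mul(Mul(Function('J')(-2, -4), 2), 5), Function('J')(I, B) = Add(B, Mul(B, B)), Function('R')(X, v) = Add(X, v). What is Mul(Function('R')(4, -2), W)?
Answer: 240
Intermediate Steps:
Function('J')(I, B) = Add(B, Pow(B, 2))
W = 120 (W = Mul(Mul(Mul(-4, Add(1, -4)), 2), 5) = Mul(Mul(Mul(-4, -3), 2), 5) = Mul(Mul(12, 2), 5) = Mul(24, 5) = 120)
Mul(Function('R')(4, -2), W) = Mul(Add(4, -2), 120) = Mul(2, 120) = 240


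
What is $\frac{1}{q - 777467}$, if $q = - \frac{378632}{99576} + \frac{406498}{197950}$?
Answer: $- \frac{1231941825}{957796269404747} \approx -1.2862 \cdot 10^{-6}$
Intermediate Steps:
$q = - \frac{2154547472}{1231941825}$ ($q = \left(-378632\right) \frac{1}{99576} + 406498 \cdot \frac{1}{197950} = - \frac{47329}{12447} + \frac{203249}{98975} = - \frac{2154547472}{1231941825} \approx -1.7489$)
$\frac{1}{q - 777467} = \frac{1}{- \frac{2154547472}{1231941825} - 777467} = \frac{1}{- \frac{957796269404747}{1231941825}} = - \frac{1231941825}{957796269404747}$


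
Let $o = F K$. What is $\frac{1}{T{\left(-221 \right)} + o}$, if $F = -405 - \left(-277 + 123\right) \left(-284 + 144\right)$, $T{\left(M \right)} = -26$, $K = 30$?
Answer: $- \frac{1}{658976} \approx -1.5175 \cdot 10^{-6}$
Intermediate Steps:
$F = -21965$ ($F = -405 - \left(-154\right) \left(-140\right) = -405 - 21560 = -21965$)
$o = -658950$ ($o = \left(-21965\right) 30 = -658950$)
$\frac{1}{T{\left(-221 \right)} + o} = \frac{1}{-26 - 658950} = \frac{1}{-658976} = - \frac{1}{658976}$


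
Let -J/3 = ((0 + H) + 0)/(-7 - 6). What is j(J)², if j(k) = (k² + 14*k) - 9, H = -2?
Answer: 6640929/28561 ≈ 232.52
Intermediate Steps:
J = -6/13 (J = -3*((0 - 2) + 0)/(-7 - 6) = -3*(-2 + 0)/(-13) = -(-6)*(-1)/13 = -3*2/13 = -6/13 ≈ -0.46154)
j(k) = -9 + k² + 14*k
j(J)² = (-9 + (-6/13)² + 14*(-6/13))² = (-9 + 36/169 - 84/13)² = (-2577/169)² = 6640929/28561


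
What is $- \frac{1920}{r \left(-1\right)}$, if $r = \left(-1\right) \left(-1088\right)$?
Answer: $\frac{30}{17} \approx 1.7647$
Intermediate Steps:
$r = 1088$
$- \frac{1920}{r \left(-1\right)} = - \frac{1920}{1088 \left(-1\right)} = - \frac{1920}{-1088} = \left(-1920\right) \left(- \frac{1}{1088}\right) = \frac{30}{17}$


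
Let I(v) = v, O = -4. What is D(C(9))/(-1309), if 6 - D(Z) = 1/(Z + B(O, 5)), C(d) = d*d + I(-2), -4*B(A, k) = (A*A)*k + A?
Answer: -359/78540 ≈ -0.0045709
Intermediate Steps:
B(A, k) = -A/4 - k*A²/4 (B(A, k) = -((A*A)*k + A)/4 = -(A²*k + A)/4 = -(k*A² + A)/4 = -(A + k*A²)/4 = -A/4 - k*A²/4)
C(d) = -2 + d² (C(d) = d*d - 2 = d² - 2 = -2 + d²)
D(Z) = 6 - 1/(-19 + Z) (D(Z) = 6 - 1/(Z - ¼*(-4)*(1 - 4*5)) = 6 - 1/(Z - ¼*(-4)*(1 - 20)) = 6 - 1/(Z - ¼*(-4)*(-19)) = 6 - 1/(Z - 19) = 6 - 1/(-19 + Z))
D(C(9))/(-1309) = ((-115 + 6*(-2 + 9²))/(-19 + (-2 + 9²)))/(-1309) = ((-115 + 6*(-2 + 81))/(-19 + (-2 + 81)))*(-1/1309) = ((-115 + 6*79)/(-19 + 79))*(-1/1309) = ((-115 + 474)/60)*(-1/1309) = ((1/60)*359)*(-1/1309) = (359/60)*(-1/1309) = -359/78540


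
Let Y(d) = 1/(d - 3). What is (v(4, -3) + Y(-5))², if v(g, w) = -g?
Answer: 1089/64 ≈ 17.016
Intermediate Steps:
Y(d) = 1/(-3 + d)
(v(4, -3) + Y(-5))² = (-1*4 + 1/(-3 - 5))² = (-4 + 1/(-8))² = (-4 - ⅛)² = (-33/8)² = 1089/64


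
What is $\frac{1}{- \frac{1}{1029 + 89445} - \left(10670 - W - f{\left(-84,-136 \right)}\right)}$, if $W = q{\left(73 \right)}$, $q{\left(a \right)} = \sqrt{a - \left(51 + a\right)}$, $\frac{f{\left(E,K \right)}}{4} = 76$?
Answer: $- \frac{84851356201890}{879569576789423701} - \frac{8185544676 i \sqrt{51}}{879569576789423701} \approx -9.6469 \cdot 10^{-5} - 6.646 \cdot 10^{-8} i$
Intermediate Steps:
$f{\left(E,K \right)} = 304$ ($f{\left(E,K \right)} = 4 \cdot 76 = 304$)
$q{\left(a \right)} = i \sqrt{51}$ ($q{\left(a \right)} = \sqrt{-51} = i \sqrt{51}$)
$W = i \sqrt{51} \approx 7.1414 i$
$\frac{1}{- \frac{1}{1029 + 89445} - \left(10670 - W - f{\left(-84,-136 \right)}\right)} = \frac{1}{- \frac{1}{1029 + 89445} - \left(10366 - i \sqrt{51}\right)} = \frac{1}{- \frac{1}{90474} - \left(10366 - i \sqrt{51}\right)} = \frac{1}{- \frac{937853485}{90474} + i \sqrt{51}}$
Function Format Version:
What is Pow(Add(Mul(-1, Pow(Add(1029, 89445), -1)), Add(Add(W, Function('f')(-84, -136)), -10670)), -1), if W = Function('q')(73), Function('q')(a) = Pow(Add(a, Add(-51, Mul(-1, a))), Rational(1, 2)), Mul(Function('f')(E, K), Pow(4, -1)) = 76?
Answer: Add(Rational(-84851356201890, 879569576789423701), Mul(Rational(-8185544676, 879569576789423701), I, Pow(51, Rational(1, 2)))) ≈ Add(-9.6469e-5, Mul(-6.6460e-8, I))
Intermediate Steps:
Function('f')(E, K) = 304 (Function('f')(E, K) = Mul(4, 76) = 304)
Function('q')(a) = Mul(I, Pow(51, Rational(1, 2))) (Function('q')(a) = Pow(-51, Rational(1, 2)) = Mul(I, Pow(51, Rational(1, 2))))
W = Mul(I, Pow(51, Rational(1, 2))) ≈ Mul(7.1414, I)
Pow(Add(Mul(-1, Pow(Add(1029, 89445), -1)), Add(Add(W, Function('f')(-84, -136)), -10670)), -1) = Pow(Add(Mul(-1, Pow(Add(1029, 89445), -1)), Add(Add(Mul(I, Pow(51, Rational(1, 2))), 304), -10670)), -1) = Pow(Add(Mul(-1, Pow(90474, -1)), Add(Add(304, Mul(I, Pow(51, Rational(1, 2)))), -10670)), -1) = Pow(Add(Mul(-1, Rational(1, 90474)), Add(-10366, Mul(I, Pow(51, Rational(1, 2))))), -1) = Pow(Add(Rational(-1, 90474), Add(-10366, Mul(I, Pow(51, Rational(1, 2))))), -1) = Pow(Add(Rational(-937853485, 90474), Mul(I, Pow(51, Rational(1, 2)))), -1)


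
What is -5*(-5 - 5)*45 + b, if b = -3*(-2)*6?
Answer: 2286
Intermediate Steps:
b = 36 (b = 6*6 = 36)
-5*(-5 - 5)*45 + b = -5*(-5 - 5)*45 + 36 = -5*(-10)*45 + 36 = 50*45 + 36 = 2250 + 36 = 2286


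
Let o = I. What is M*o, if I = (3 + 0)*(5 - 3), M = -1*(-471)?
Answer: 2826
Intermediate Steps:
M = 471
I = 6 (I = 3*2 = 6)
o = 6
M*o = 471*6 = 2826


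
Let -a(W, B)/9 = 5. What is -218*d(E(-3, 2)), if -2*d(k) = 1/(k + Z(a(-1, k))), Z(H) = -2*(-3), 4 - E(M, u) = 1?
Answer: 109/9 ≈ 12.111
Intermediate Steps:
E(M, u) = 3 (E(M, u) = 4 - 1*1 = 4 - 1 = 3)
a(W, B) = -45 (a(W, B) = -9*5 = -45)
Z(H) = 6
d(k) = -1/(2*(6 + k)) (d(k) = -1/(2*(k + 6)) = -1/(2*(6 + k)))
-218*d(E(-3, 2)) = -(-218)/(12 + 2*3) = -(-218)/(12 + 6) = -(-218)/18 = -218*(-1/18) = 109/9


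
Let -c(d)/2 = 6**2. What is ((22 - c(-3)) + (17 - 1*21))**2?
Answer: 8100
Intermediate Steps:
c(d) = -72 (c(d) = -2*6**2 = -2*36 = -72)
((22 - c(-3)) + (17 - 1*21))**2 = ((22 - 1*(-72)) + (17 - 1*21))**2 = ((22 + 72) + (17 - 21))**2 = (94 - 4)**2 = 90**2 = 8100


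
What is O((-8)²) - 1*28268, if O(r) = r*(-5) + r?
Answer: -28524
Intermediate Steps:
O(r) = -4*r (O(r) = -5*r + r = -4*r)
O((-8)²) - 1*28268 = -4*(-8)² - 1*28268 = -4*64 - 28268 = -256 - 28268 = -28524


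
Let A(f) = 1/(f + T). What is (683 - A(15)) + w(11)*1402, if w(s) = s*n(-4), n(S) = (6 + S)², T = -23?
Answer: 498969/8 ≈ 62371.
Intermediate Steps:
A(f) = 1/(-23 + f) (A(f) = 1/(f - 23) = 1/(-23 + f))
w(s) = 4*s (w(s) = s*(6 - 4)² = s*2² = s*4 = 4*s)
(683 - A(15)) + w(11)*1402 = (683 - 1/(-23 + 15)) + (4*11)*1402 = (683 - 1/(-8)) + 44*1402 = (683 - 1*(-⅛)) + 61688 = (683 + ⅛) + 61688 = 5465/8 + 61688 = 498969/8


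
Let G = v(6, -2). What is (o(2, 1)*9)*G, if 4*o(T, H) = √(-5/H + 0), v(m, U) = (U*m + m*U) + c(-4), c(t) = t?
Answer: -63*I*√5 ≈ -140.87*I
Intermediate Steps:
v(m, U) = -4 + 2*U*m (v(m, U) = (U*m + m*U) - 4 = (U*m + U*m) - 4 = 2*U*m - 4 = -4 + 2*U*m)
G = -28 (G = -4 + 2*(-2)*6 = -4 - 24 = -28)
o(T, H) = √5*√(-1/H)/4 (o(T, H) = √(-5/H + 0)/4 = √(-5/H)/4 = (√5*√(-1/H))/4 = √5*√(-1/H)/4)
(o(2, 1)*9)*G = ((√5*√(-1/1)/4)*9)*(-28) = ((√5*√(-1*1)/4)*9)*(-28) = ((√5*√(-1)/4)*9)*(-28) = ((√5*I/4)*9)*(-28) = ((I*√5/4)*9)*(-28) = (9*I*√5/4)*(-28) = -63*I*√5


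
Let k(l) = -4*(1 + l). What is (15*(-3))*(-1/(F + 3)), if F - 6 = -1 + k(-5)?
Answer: 15/8 ≈ 1.8750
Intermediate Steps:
k(l) = -4 - 4*l
F = 21 (F = 6 + (-1 + (-4 - 4*(-5))) = 6 + (-1 + (-4 + 20)) = 6 + (-1 + 16) = 6 + 15 = 21)
(15*(-3))*(-1/(F + 3)) = (15*(-3))*(-1/(21 + 3)) = -(-45)/24 = -45*(-1/24) = 15/8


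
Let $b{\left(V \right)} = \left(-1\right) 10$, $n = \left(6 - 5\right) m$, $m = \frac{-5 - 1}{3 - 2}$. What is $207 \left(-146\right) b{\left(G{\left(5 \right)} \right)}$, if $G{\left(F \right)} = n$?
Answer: $302220$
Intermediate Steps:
$m = -6$ ($m = - \frac{6}{1} = \left(-6\right) 1 = -6$)
$n = -6$ ($n = \left(6 - 5\right) \left(-6\right) = 1 \left(-6\right) = -6$)
$G{\left(F \right)} = -6$
$b{\left(V \right)} = -10$
$207 \left(-146\right) b{\left(G{\left(5 \right)} \right)} = 207 \left(-146\right) \left(-10\right) = \left(-30222\right) \left(-10\right) = 302220$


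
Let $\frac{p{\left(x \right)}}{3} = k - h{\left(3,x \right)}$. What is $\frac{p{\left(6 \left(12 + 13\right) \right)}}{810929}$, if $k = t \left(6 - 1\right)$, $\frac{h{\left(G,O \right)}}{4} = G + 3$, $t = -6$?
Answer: $- \frac{162}{810929} \approx -0.00019977$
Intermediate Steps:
$h{\left(G,O \right)} = 12 + 4 G$ ($h{\left(G,O \right)} = 4 \left(G + 3\right) = 4 \left(3 + G\right) = 12 + 4 G$)
$k = -30$ ($k = - 6 \left(6 - 1\right) = \left(-6\right) 5 = -30$)
$p{\left(x \right)} = -162$ ($p{\left(x \right)} = 3 \left(-30 - \left(12 + 4 \cdot 3\right)\right) = 3 \left(-30 - \left(12 + 12\right)\right) = 3 \left(-30 - 24\right) = 3 \left(-54\right) = -162$)
$\frac{p{\left(6 \left(12 + 13\right) \right)}}{810929} = - \frac{162}{810929}$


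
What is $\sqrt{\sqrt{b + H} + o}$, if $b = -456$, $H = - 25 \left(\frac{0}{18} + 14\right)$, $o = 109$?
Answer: $\sqrt{109 + i \sqrt{806}} \approx 10.527 + 1.3484 i$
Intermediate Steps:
$H = -350$ ($H = - 25 \left(0 \cdot \frac{1}{18} + 14\right) = - 25 \left(0 + 14\right) = \left(-25\right) 14 = -350$)
$\sqrt{\sqrt{b + H} + o} = \sqrt{\sqrt{-456 - 350} + 109} = \sqrt{\sqrt{-806} + 109} = \sqrt{i \sqrt{806} + 109} = \sqrt{109 + i \sqrt{806}}$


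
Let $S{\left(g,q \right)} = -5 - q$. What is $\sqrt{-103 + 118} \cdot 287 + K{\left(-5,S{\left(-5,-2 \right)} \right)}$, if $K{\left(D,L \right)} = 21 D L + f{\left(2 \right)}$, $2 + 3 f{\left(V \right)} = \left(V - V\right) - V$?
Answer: $\frac{941}{3} + 287 \sqrt{15} \approx 1425.2$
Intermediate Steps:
$f{\left(V \right)} = - \frac{2}{3} - \frac{V}{3}$ ($f{\left(V \right)} = - \frac{2}{3} + \frac{\left(V - V\right) - V}{3} = - \frac{2}{3} + \frac{0 - V}{3} = - \frac{2}{3} + \frac{\left(-1\right) V}{3} = - \frac{2}{3} - \frac{V}{3}$)
$K{\left(D,L \right)} = - \frac{4}{3} + 21 D L$ ($K{\left(D,L \right)} = 21 D L - \frac{4}{3} = - \frac{4}{3} + 21 D L$)
$\sqrt{-103 + 118} \cdot 287 + K{\left(-5,S{\left(-5,-2 \right)} \right)} = \sqrt{-103 + 118} \cdot 287 - \left(\frac{4}{3} + 105 \left(-5 - -2\right)\right) = \sqrt{15} \cdot 287 - \left(\frac{4}{3} + 105 \left(-5 + 2\right)\right) = 287 \sqrt{15} - \left(\frac{4}{3} + 105 \left(-3\right)\right) = 287 \sqrt{15} + \left(- \frac{4}{3} + 315\right) = 287 \sqrt{15} + \frac{941}{3} = \frac{941}{3} + 287 \sqrt{15}$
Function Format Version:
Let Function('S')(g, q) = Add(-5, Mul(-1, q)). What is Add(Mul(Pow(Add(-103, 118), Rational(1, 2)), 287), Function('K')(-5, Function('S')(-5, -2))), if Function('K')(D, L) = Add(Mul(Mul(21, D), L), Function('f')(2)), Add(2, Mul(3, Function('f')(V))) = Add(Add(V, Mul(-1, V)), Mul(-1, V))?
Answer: Add(Rational(941, 3), Mul(287, Pow(15, Rational(1, 2)))) ≈ 1425.2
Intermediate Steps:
Function('f')(V) = Add(Rational(-2, 3), Mul(Rational(-1, 3), V)) (Function('f')(V) = Add(Rational(-2, 3), Mul(Rational(1, 3), Add(Add(V, Mul(-1, V)), Mul(-1, V)))) = Add(Rational(-2, 3), Mul(Rational(1, 3), Add(0, Mul(-1, V)))) = Add(Rational(-2, 3), Mul(Rational(1, 3), Mul(-1, V))) = Add(Rational(-2, 3), Mul(Rational(-1, 3), V)))
Function('K')(D, L) = Add(Rational(-4, 3), Mul(21, D, L)) (Function('K')(D, L) = Add(Mul(Mul(21, D), L), Add(Rational(-2, 3), Mul(Rational(-1, 3), 2))) = Add(Mul(21, D, L), Add(Rational(-2, 3), Rational(-2, 3))) = Add(Mul(21, D, L), Rational(-4, 3)) = Add(Rational(-4, 3), Mul(21, D, L)))
Add(Mul(Pow(Add(-103, 118), Rational(1, 2)), 287), Function('K')(-5, Function('S')(-5, -2))) = Add(Mul(Pow(Add(-103, 118), Rational(1, 2)), 287), Add(Rational(-4, 3), Mul(21, -5, Add(-5, Mul(-1, -2))))) = Add(Mul(Pow(15, Rational(1, 2)), 287), Add(Rational(-4, 3), Mul(21, -5, Add(-5, 2)))) = Add(Mul(287, Pow(15, Rational(1, 2))), Add(Rational(-4, 3), Mul(21, -5, -3))) = Add(Mul(287, Pow(15, Rational(1, 2))), Add(Rational(-4, 3), 315)) = Add(Mul(287, Pow(15, Rational(1, 2))), Rational(941, 3)) = Add(Rational(941, 3), Mul(287, Pow(15, Rational(1, 2))))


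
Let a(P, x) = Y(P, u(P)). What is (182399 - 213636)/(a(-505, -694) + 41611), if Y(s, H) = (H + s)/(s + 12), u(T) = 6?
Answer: -15399841/20514722 ≈ -0.75067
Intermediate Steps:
Y(s, H) = (H + s)/(12 + s)
a(P, x) = (6 + P)/(12 + P)
(182399 - 213636)/(a(-505, -694) + 41611) = (182399 - 213636)/((6 - 505)/(12 - 505) + 41611) = -31237/(-499/(-493) + 41611) = -31237/(-1/493*(-499) + 41611) = -31237/(499/493 + 41611) = -31237/20514722/493 = -31237*493/20514722 = -15399841/20514722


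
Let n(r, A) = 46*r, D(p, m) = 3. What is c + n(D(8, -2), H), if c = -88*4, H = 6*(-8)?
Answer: -214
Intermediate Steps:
H = -48
c = -352
c + n(D(8, -2), H) = -352 + 46*3 = -352 + 138 = -214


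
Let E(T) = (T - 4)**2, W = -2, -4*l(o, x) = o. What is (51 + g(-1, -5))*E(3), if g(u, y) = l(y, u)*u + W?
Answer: 191/4 ≈ 47.750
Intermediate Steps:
l(o, x) = -o/4
E(T) = (-4 + T)**2
g(u, y) = -2 - u*y/4 (g(u, y) = (-y/4)*u - 2 = -u*y/4 - 2 = -2 - u*y/4)
(51 + g(-1, -5))*E(3) = (51 + (-2 - 1/4*(-1)*(-5)))*(-4 + 3)**2 = (51 + (-2 - 5/4))*(-1)**2 = (51 - 13/4)*1 = (191/4)*1 = 191/4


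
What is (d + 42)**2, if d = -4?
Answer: 1444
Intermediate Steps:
(d + 42)**2 = (-4 + 42)**2 = 38**2 = 1444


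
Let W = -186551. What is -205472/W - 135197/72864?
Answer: -10249623739/13592852064 ≈ -0.75405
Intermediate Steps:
-205472/W - 135197/72864 = -205472/(-186551) - 135197/72864 = -205472*(-1/186551) - 135197*1/72864 = 205472/186551 - 135197/72864 = -10249623739/13592852064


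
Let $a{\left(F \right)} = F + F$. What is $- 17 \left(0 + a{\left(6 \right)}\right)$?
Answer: $-204$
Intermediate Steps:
$a{\left(F \right)} = 2 F$
$- 17 \left(0 + a{\left(6 \right)}\right) = - 17 \left(0 + 2 \cdot 6\right) = - 17 \left(0 + 12\right) = \left(-17\right) 12 = -204$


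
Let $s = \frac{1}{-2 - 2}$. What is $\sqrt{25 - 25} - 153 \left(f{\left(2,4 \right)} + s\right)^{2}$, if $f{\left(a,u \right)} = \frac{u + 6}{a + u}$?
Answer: $- \frac{4913}{16} \approx -307.06$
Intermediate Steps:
$s = - \frac{1}{4}$ ($s = \frac{1}{-4} = - \frac{1}{4} \approx -0.25$)
$f{\left(a,u \right)} = \frac{6 + u}{a + u}$
$\sqrt{25 - 25} - 153 \left(f{\left(2,4 \right)} + s\right)^{2} = \sqrt{25 - 25} - 153 \left(\frac{6 + 4}{2 + 4} - \frac{1}{4}\right)^{2} = \sqrt{0} - 153 \left(\frac{1}{6} \cdot 10 - \frac{1}{4}\right)^{2} = 0 - 153 \left(\frac{1}{6} \cdot 10 - \frac{1}{4}\right)^{2} = 0 - 153 \left(\frac{5}{3} - \frac{1}{4}\right)^{2} = 0 - 153 \left(\frac{17}{12}\right)^{2} = 0 - \frac{4913}{16} = - \frac{4913}{16}$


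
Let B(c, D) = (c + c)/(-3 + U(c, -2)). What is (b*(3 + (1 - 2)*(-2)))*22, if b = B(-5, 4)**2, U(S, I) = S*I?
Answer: 11000/49 ≈ 224.49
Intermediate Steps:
U(S, I) = I*S
B(c, D) = 2*c/(-3 - 2*c) (B(c, D) = (c + c)/(-3 - 2*c) = (2*c)/(-3 - 2*c) = 2*c/(-3 - 2*c))
b = 100/49 (b = (-2*(-5)/(3 + 2*(-5)))**2 = (-2*(-5)/(3 - 10))**2 = (-2*(-5)/(-7))**2 = (-2*(-5)*(-1/7))**2 = (-10/7)**2 = 100/49 ≈ 2.0408)
(b*(3 + (1 - 2)*(-2)))*22 = (100*(3 + (1 - 2)*(-2))/49)*22 = (100*(3 - 1*(-2))/49)*22 = (100*(3 + 2)/49)*22 = ((100/49)*5)*22 = (500/49)*22 = 11000/49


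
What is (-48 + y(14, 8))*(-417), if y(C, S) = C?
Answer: 14178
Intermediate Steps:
(-48 + y(14, 8))*(-417) = (-48 + 14)*(-417) = -34*(-417) = 14178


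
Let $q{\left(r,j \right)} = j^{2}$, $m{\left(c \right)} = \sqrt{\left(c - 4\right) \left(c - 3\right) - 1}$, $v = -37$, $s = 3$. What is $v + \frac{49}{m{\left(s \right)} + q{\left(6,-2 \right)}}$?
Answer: $- \frac{433}{17} - \frac{49 i}{17} \approx -25.471 - 2.8824 i$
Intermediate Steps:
$m{\left(c \right)} = \sqrt{-1 + \left(-4 + c\right) \left(-3 + c\right)}$ ($m{\left(c \right)} = \sqrt{\left(-4 + c\right) \left(-3 + c\right) - 1} = \sqrt{-1 + \left(-4 + c\right) \left(-3 + c\right)}$)
$v + \frac{49}{m{\left(s \right)} + q{\left(6,-2 \right)}} = -37 + \frac{49}{\sqrt{11 + 3^{2} - 21} + \left(-2\right)^{2}} = -37 + \frac{49}{\sqrt{11 + 9 - 21} + 4} = -37 + \frac{49}{\sqrt{-1} + 4} = -37 + \frac{49}{i + 4} = -37 + \frac{49}{4 + i} = -37 + 49 \frac{4 - i}{17} = -37 + \frac{49 \left(4 - i\right)}{17}$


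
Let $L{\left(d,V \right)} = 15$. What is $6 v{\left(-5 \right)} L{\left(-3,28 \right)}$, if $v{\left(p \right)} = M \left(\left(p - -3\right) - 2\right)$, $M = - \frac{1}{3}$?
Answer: $120$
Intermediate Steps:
$M = - \frac{1}{3}$ ($M = \left(-1\right) \frac{1}{3} = - \frac{1}{3} \approx -0.33333$)
$v{\left(p \right)} = - \frac{1}{3} - \frac{p}{3}$ ($v{\left(p \right)} = - \frac{\left(p - -3\right) - 2}{3} = - \frac{\left(p + 3\right) - 2}{3} = - \frac{\left(3 + p\right) - 2}{3} = - \frac{1 + p}{3} = - \frac{1}{3} - \frac{p}{3}$)
$6 v{\left(-5 \right)} L{\left(-3,28 \right)} = 6 \left(- \frac{1}{3} - - \frac{5}{3}\right) 15 = 6 \left(- \frac{1}{3} + \frac{5}{3}\right) 15 = 6 \cdot \frac{4}{3} \cdot 15 = 8 \cdot 15 = 120$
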